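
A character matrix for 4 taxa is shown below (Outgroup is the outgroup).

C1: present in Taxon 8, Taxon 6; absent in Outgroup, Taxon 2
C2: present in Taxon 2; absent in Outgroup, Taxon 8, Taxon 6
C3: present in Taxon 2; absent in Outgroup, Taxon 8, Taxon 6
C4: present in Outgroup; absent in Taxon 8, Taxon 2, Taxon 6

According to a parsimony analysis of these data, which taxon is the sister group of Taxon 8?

Character polarity is set by the outgroup: the derived state is whichever differs from the outgroup's state, so for C4 the derived state is 'absent', and for the remaining characters it is 'present'.
C1 (derived state 'present') is shared by Taxon 6 and Taxon 8 — a synapomorphy uniting that clade.
C2 (derived state 'present') is unique to Taxon 2 (autapomorphy; uninformative for grouping).
C3 (derived state 'present') is unique to Taxon 2 (autapomorphy; uninformative for grouping).
C4 (derived state 'absent') is shared by all ingroup taxa — unites the whole ingroup.
Most parsimonious ingroup topology: ((Taxon 8,Taxon 6),Taxon 2).
Taxon 8 and Taxon 6 form a cherry on this tree, so they are sister taxa.

Taxon 6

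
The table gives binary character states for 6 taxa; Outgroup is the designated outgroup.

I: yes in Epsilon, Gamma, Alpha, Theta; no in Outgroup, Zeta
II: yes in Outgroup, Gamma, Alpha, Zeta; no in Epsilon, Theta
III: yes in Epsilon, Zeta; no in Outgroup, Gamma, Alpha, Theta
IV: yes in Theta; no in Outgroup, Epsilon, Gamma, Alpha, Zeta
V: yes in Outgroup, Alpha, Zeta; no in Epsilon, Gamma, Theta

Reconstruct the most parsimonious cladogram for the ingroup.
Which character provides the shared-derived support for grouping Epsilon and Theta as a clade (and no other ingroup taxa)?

Character polarity is set by the outgroup: the derived state is whichever differs from the outgroup's state, so for II, V the derived state is 'no', and for the remaining characters it is 'yes'.
I: derived state 'yes' in Alpha, Epsilon, Gamma, and Theta only — synapomorphy for {Alpha, Epsilon, Gamma, Theta}.
Only Epsilon and Theta show the derived state 'no' for II, supporting them as a clade.
III groups Epsilon and Zeta, which is incompatible with the clades supported by the remaining characters; treating it as convergent (homoplasy) costs fewer steps than any alternative tree.
IV (derived state 'yes') is unique to Theta (autapomorphy; uninformative for grouping).
V (derived state 'no') is shared by Epsilon, Gamma, and Theta — a synapomorphy uniting that clade.
Most parsimonious ingroup topology: ((((Epsilon,Theta),Gamma),Alpha),Zeta).
The clade {Epsilon, Theta} is supported by II: its derived state 'no' occurs in exactly those taxa and in no other taxon (including the outgroup).

II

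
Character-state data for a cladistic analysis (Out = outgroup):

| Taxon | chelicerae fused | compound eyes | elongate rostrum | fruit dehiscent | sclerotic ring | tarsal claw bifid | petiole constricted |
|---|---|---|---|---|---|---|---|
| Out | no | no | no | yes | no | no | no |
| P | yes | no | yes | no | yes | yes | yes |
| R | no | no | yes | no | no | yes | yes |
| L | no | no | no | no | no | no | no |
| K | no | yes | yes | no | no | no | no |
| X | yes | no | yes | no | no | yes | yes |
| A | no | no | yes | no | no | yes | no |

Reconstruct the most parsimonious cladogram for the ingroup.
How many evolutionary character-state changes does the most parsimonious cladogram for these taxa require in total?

Character polarity is set by the outgroup: the derived state is whichever differs from the outgroup's state, so for fruit dehiscent the derived state is 'no', and for the remaining characters it is 'yes'.
Only P and X show the derived state 'yes' for chelicerae fused, supporting them as a clade.
compound eyes: derived state 'yes' in K only — an autapomorphy, so it tells us nothing about relationships among taxa.
elongate rostrum (derived state 'yes') is shared by A, K, P, R, and X — a synapomorphy uniting that clade.
fruit dehiscent (derived state 'no') is shared by all ingroup taxa — unites the whole ingroup.
sclerotic ring: derived state 'yes' in P only — an autapomorphy, so it tells us nothing about relationships among taxa.
Only A, P, R, and X show the derived state 'yes' for tarsal claw bifid, supporting them as a clade.
petiole constricted (derived state 'yes') is shared by P, R, and X — a synapomorphy uniting that clade.
Most parsimonious ingroup topology: (((((P,X),R),A),K),L).
Changes per character on this tree: chelicerae fused: 1; compound eyes: 1; elongate rostrum: 1; fruit dehiscent: 1; sclerotic ring: 1; tarsal claw bifid: 1; petiole constricted: 1.
Total = 7.

7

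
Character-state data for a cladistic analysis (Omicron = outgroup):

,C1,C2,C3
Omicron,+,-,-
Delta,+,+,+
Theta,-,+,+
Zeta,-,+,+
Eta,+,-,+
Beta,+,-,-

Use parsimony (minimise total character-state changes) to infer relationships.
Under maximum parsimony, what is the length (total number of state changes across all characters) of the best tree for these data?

Character polarity is set by the outgroup: the derived state is whichever differs from the outgroup's state, so for C1 the derived state is '-', and for the remaining characters it is '+'.
Only Theta and Zeta show the derived state '-' for C1, supporting them as a clade.
Only Delta, Theta, and Zeta show the derived state '+' for C2, supporting them as a clade.
Only Delta, Eta, Theta, and Zeta show the derived state '+' for C3, supporting them as a clade.
Most parsimonious ingroup topology: (((Delta,(Theta,Zeta)),Eta),Beta).
Changes per character on this tree: C1: 1; C2: 1; C3: 1.
Total = 3.

3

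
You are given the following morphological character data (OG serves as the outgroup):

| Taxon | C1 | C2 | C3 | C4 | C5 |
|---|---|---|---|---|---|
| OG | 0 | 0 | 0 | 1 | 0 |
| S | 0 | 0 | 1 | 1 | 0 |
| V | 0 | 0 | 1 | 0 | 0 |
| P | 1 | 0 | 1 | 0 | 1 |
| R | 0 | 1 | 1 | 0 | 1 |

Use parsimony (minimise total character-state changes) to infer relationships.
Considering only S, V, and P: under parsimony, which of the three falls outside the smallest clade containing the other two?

Character polarity is set by the outgroup: the derived state is whichever differs from the outgroup's state, so for C4 the derived state is '0', and for the remaining characters it is '1'.
C1 (derived state '1') is unique to P (autapomorphy; uninformative for grouping).
C2: derived state '1' in R only — an autapomorphy, so it tells us nothing about relationships among taxa.
C3 (derived state '1') is shared by all ingroup taxa — unites the whole ingroup.
C4 (derived state '0') is shared by P, R, and V — a synapomorphy uniting that clade.
C5: derived state '1' in P and R only — synapomorphy for {P, R}.
Most parsimonious ingroup topology: (S,(V,(P,R))).
V and P share a more recent common ancestor with each other than either does with S, so S is the least closely related of the three.

S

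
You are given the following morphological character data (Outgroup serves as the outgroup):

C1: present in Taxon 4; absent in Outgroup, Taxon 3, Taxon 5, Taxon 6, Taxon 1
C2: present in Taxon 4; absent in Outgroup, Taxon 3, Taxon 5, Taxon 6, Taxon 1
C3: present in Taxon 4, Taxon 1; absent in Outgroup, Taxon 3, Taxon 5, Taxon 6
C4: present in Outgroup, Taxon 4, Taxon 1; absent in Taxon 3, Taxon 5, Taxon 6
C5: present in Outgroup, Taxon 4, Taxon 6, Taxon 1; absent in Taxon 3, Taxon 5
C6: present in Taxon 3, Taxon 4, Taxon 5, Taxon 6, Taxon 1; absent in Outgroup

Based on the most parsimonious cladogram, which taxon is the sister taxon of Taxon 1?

Taxon 4

Character polarity is set by the outgroup: the derived state is whichever differs from the outgroup's state, so for C4, C5 the derived state is 'absent', and for the remaining characters it is 'present'.
C1: derived state 'present' in Taxon 4 only — an autapomorphy, so it tells us nothing about relationships among taxa.
C2: derived state 'present' in Taxon 4 only — an autapomorphy, so it tells us nothing about relationships among taxa.
Only Taxon 1 and Taxon 4 show the derived state 'present' for C3, supporting them as a clade.
C4 (derived state 'absent') is shared by Taxon 3, Taxon 5, and Taxon 6 — a synapomorphy uniting that clade.
Only Taxon 3 and Taxon 5 show the derived state 'absent' for C5, supporting them as a clade.
All ingroup taxa share the derived state 'present' for C6; it defines the ingroup but does not resolve relationships within it.
Most parsimonious ingroup topology: (((Taxon 3,Taxon 5),Taxon 6),(Taxon 4,Taxon 1)).
Taxon 1 and Taxon 4 form a cherry on this tree, so they are sister taxa.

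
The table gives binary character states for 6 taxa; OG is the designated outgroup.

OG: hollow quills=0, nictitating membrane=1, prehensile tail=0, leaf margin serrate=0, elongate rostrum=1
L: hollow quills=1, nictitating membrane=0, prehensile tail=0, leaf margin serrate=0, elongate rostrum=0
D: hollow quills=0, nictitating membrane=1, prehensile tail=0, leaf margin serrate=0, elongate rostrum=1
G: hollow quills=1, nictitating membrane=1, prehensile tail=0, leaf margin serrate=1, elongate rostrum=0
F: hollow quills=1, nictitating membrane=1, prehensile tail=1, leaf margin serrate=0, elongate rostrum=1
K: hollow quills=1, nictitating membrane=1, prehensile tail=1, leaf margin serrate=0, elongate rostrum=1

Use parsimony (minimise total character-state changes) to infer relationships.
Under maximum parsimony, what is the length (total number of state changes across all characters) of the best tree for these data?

5

Character polarity is set by the outgroup: the derived state is whichever differs from the outgroup's state, so for nictitating membrane, elongate rostrum the derived state is '0', and for the remaining characters it is '1'.
hollow quills: derived state '1' in F, G, K, and L only — synapomorphy for {F, G, K, L}.
nictitating membrane: derived state '0' in L only — an autapomorphy, so it tells us nothing about relationships among taxa.
prehensile tail (derived state '1') is shared by F and K — a synapomorphy uniting that clade.
leaf margin serrate: derived state '1' in G only — an autapomorphy, so it tells us nothing about relationships among taxa.
elongate rostrum (derived state '0') is shared by G and L — a synapomorphy uniting that clade.
Most parsimonious ingroup topology: (((L,G),(F,K)),D).
Changes per character on this tree: hollow quills: 1; nictitating membrane: 1; prehensile tail: 1; leaf margin serrate: 1; elongate rostrum: 1.
Total = 5.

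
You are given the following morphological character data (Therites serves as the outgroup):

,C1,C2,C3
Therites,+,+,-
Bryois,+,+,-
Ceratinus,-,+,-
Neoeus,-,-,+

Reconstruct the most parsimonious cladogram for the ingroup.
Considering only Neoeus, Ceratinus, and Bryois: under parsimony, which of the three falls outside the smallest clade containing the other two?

Bryois

Character polarity is set by the outgroup: the derived state is whichever differs from the outgroup's state, so for C1, C2 the derived state is '-', and for the remaining characters it is '+'.
Only Ceratinus and Neoeus show the derived state '-' for C1, supporting them as a clade.
C2: derived state '-' in Neoeus only — an autapomorphy, so it tells us nothing about relationships among taxa.
C3: derived state '+' in Neoeus only — an autapomorphy, so it tells us nothing about relationships among taxa.
Most parsimonious ingroup topology: (Bryois,(Ceratinus,Neoeus)).
Ceratinus and Neoeus share a more recent common ancestor with each other than either does with Bryois, so Bryois is the least closely related of the three.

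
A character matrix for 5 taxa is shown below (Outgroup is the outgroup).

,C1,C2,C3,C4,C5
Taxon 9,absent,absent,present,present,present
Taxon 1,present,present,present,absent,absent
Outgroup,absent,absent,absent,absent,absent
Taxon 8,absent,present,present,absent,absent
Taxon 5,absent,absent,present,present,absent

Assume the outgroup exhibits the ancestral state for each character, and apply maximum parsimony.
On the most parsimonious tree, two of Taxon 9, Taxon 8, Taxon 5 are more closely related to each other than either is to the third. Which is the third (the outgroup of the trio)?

Taxon 8

The outgroup has state 'absent' for every character, so 'present' is the derived state throughout.
C1 (derived state 'present') is unique to Taxon 1 (autapomorphy; uninformative for grouping).
Only Taxon 1 and Taxon 8 show the derived state 'present' for C2, supporting them as a clade.
C3 (derived state 'present') is shared by all ingroup taxa — unites the whole ingroup.
C4: derived state 'present' in Taxon 5 and Taxon 9 only — synapomorphy for {Taxon 5, Taxon 9}.
C5 (derived state 'present') is unique to Taxon 9 (autapomorphy; uninformative for grouping).
Most parsimonious ingroup topology: ((Taxon 1,Taxon 8),(Taxon 9,Taxon 5)).
Taxon 5 and Taxon 9 share a more recent common ancestor with each other than either does with Taxon 8, so Taxon 8 is the least closely related of the three.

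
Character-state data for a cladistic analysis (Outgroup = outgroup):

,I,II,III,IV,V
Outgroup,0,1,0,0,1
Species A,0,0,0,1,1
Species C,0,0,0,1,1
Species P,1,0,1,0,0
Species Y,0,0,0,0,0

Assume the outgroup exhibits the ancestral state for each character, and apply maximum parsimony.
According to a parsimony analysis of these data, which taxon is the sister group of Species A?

Species C

Character polarity is set by the outgroup: the derived state is whichever differs from the outgroup's state, so for II, V the derived state is '0', and for the remaining characters it is '1'.
I: derived state '1' in Species P only — an autapomorphy, so it tells us nothing about relationships among taxa.
II (derived state '0') is shared by all ingroup taxa — unites the whole ingroup.
III: derived state '1' in Species P only — an autapomorphy, so it tells us nothing about relationships among taxa.
IV (derived state '1') is shared by Species A and Species C — a synapomorphy uniting that clade.
V: derived state '0' in Species P and Species Y only — synapomorphy for {Species P, Species Y}.
Most parsimonious ingroup topology: ((Species A,Species C),(Species P,Species Y)).
Species A and Species C form a cherry on this tree, so they are sister taxa.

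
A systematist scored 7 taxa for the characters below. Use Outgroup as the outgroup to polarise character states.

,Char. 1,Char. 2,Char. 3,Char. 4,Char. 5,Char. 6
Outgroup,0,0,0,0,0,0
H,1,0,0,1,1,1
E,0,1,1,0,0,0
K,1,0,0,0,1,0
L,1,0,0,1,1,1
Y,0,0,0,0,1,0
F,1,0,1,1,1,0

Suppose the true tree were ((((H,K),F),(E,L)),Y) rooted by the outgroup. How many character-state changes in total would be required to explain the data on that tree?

Map each character onto ((((H,K),F),(E,L)),Y) (rooted by Outgroup) and count the minimum state changes it requires (Fitch parsimony):
Char. 1: 2; Char. 2: 1; Char. 3: 2; Char. 4: 3; Char. 5: 2; Char. 6: 2.
Total tree length = 12.

12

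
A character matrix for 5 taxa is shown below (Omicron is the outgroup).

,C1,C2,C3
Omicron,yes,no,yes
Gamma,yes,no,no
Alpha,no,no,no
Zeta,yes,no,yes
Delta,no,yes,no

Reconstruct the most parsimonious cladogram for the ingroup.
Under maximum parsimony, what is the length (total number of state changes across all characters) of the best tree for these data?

3

Character polarity is set by the outgroup: the derived state is whichever differs from the outgroup's state, so for C1, C3 the derived state is 'no', and for the remaining characters it is 'yes'.
Only Alpha and Delta show the derived state 'no' for C1, supporting them as a clade.
C2: derived state 'yes' in Delta only — an autapomorphy, so it tells us nothing about relationships among taxa.
Only Alpha, Delta, and Gamma show the derived state 'no' for C3, supporting them as a clade.
Most parsimonious ingroup topology: ((Gamma,(Alpha,Delta)),Zeta).
Changes per character on this tree: C1: 1; C2: 1; C3: 1.
Total = 3.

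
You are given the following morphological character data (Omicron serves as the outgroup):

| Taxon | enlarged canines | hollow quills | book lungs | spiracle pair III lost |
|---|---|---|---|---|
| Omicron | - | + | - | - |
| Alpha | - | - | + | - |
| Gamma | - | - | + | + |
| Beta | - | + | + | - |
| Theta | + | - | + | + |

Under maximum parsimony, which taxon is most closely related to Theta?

Gamma

Character polarity is set by the outgroup: the derived state is whichever differs from the outgroup's state, so for hollow quills the derived state is '-', and for the remaining characters it is '+'.
enlarged canines: derived state '+' in Theta only — an autapomorphy, so it tells us nothing about relationships among taxa.
hollow quills: derived state '-' in Alpha, Gamma, and Theta only — synapomorphy for {Alpha, Gamma, Theta}.
All ingroup taxa share the derived state '+' for book lungs; it defines the ingroup but does not resolve relationships within it.
Only Gamma and Theta show the derived state '+' for spiracle pair III lost, supporting them as a clade.
Most parsimonious ingroup topology: ((Alpha,(Gamma,Theta)),Beta).
Theta and Gamma form a cherry on this tree, so they are sister taxa.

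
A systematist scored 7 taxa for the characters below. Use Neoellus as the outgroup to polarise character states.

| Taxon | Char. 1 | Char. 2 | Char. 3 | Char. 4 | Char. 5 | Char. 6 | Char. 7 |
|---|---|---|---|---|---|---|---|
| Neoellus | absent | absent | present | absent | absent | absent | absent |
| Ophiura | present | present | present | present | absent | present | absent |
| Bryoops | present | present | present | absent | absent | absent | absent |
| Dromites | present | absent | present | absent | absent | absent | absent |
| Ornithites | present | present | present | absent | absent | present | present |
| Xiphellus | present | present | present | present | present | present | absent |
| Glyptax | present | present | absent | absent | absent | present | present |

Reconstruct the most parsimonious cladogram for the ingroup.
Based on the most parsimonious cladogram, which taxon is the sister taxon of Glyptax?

Character polarity is set by the outgroup: the derived state is whichever differs from the outgroup's state, so for Char. 3 the derived state is 'absent', and for the remaining characters it is 'present'.
Char. 1 (derived state 'present') is shared by all ingroup taxa — unites the whole ingroup.
Char. 2 (derived state 'present') is shared by Bryoops, Glyptax, Ophiura, Ornithites, and Xiphellus — a synapomorphy uniting that clade.
Char. 3: derived state 'absent' in Glyptax only — an autapomorphy, so it tells us nothing about relationships among taxa.
Char. 4: derived state 'present' in Ophiura and Xiphellus only — synapomorphy for {Ophiura, Xiphellus}.
Char. 5 (derived state 'present') is unique to Xiphellus (autapomorphy; uninformative for grouping).
Char. 6: derived state 'present' in Glyptax, Ophiura, Ornithites, and Xiphellus only — synapomorphy for {Glyptax, Ophiura, Ornithites, Xiphellus}.
Only Glyptax and Ornithites show the derived state 'present' for Char. 7, supporting them as a clade.
Most parsimonious ingroup topology: ((((Ophiura,Xiphellus),(Ornithites,Glyptax)),Bryoops),Dromites).
Glyptax and Ornithites form a cherry on this tree, so they are sister taxa.

Ornithites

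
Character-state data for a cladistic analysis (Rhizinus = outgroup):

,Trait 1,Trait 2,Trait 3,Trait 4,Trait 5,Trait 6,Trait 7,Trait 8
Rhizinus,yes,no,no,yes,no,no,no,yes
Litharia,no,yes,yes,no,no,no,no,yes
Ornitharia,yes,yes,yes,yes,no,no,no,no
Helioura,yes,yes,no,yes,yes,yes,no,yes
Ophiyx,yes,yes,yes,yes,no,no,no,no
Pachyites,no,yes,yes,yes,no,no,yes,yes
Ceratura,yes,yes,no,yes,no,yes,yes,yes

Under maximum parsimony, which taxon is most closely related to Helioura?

Ceratura

Character polarity is set by the outgroup: the derived state is whichever differs from the outgroup's state, so for Trait 1, Trait 4, Trait 8 the derived state is 'no', and for the remaining characters it is 'yes'.
Trait 1 (derived state 'no') is shared by Litharia and Pachyites — a synapomorphy uniting that clade.
Trait 2 (derived state 'yes') is shared by all ingroup taxa — unites the whole ingroup.
Trait 3: derived state 'yes' in Litharia, Ophiyx, Ornitharia, and Pachyites only — synapomorphy for {Litharia, Ophiyx, Ornitharia, Pachyites}.
Trait 4: derived state 'no' in Litharia only — an autapomorphy, so it tells us nothing about relationships among taxa.
Trait 5: derived state 'yes' in Helioura only — an autapomorphy, so it tells us nothing about relationships among taxa.
Trait 6 (derived state 'yes') is shared by Ceratura and Helioura — a synapomorphy uniting that clade.
Trait 7 (state 'yes') occurs in Ceratura and Pachyites but conflicts with the nesting implied by the other characters — most parsimoniously interpreted as homoplasy.
Trait 8: derived state 'no' in Ophiyx and Ornitharia only — synapomorphy for {Ophiyx, Ornitharia}.
Most parsimonious ingroup topology: (((Litharia,Pachyites),(Ornitharia,Ophiyx)),(Helioura,Ceratura)).
Helioura and Ceratura form a cherry on this tree, so they are sister taxa.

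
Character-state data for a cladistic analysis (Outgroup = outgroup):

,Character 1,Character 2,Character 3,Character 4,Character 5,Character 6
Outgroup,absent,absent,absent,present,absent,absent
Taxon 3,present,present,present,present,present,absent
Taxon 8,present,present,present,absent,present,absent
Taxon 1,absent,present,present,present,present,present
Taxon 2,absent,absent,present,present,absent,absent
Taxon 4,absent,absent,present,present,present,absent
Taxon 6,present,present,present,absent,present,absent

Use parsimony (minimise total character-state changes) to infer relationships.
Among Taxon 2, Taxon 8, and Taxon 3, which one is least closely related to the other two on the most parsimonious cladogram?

Taxon 2

Character polarity is set by the outgroup: the derived state is whichever differs from the outgroup's state, so for Character 4 the derived state is 'absent', and for the remaining characters it is 'present'.
Only Taxon 3, Taxon 6, and Taxon 8 show the derived state 'present' for Character 1, supporting them as a clade.
Only Taxon 1, Taxon 3, Taxon 6, and Taxon 8 show the derived state 'present' for Character 2, supporting them as a clade.
Character 3 (derived state 'present') is shared by all ingroup taxa — unites the whole ingroup.
Character 4: derived state 'absent' in Taxon 6 and Taxon 8 only — synapomorphy for {Taxon 6, Taxon 8}.
Character 5: derived state 'present' in Taxon 1, Taxon 3, Taxon 4, Taxon 6, and Taxon 8 only — synapomorphy for {Taxon 1, Taxon 3, Taxon 4, Taxon 6, Taxon 8}.
Character 6: derived state 'present' in Taxon 1 only — an autapomorphy, so it tells us nothing about relationships among taxa.
Most parsimonious ingroup topology: ((((Taxon 3,(Taxon 8,Taxon 6)),Taxon 1),Taxon 4),Taxon 2).
Taxon 3 and Taxon 8 share a more recent common ancestor with each other than either does with Taxon 2, so Taxon 2 is the least closely related of the three.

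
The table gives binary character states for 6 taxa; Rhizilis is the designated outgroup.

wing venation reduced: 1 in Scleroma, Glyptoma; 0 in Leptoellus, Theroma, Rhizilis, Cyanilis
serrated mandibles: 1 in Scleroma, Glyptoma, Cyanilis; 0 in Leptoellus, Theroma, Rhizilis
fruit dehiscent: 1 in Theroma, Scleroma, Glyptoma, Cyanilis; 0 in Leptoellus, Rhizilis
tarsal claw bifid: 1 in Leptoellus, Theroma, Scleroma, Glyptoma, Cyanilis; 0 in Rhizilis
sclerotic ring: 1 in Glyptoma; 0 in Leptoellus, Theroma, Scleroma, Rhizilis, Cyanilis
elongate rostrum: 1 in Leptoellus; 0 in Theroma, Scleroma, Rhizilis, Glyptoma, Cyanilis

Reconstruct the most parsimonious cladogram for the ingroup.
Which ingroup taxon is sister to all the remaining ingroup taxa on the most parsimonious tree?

Leptoellus

The outgroup has state '0' for every character, so '1' is the derived state throughout.
wing venation reduced (derived state '1') is shared by Glyptoma and Scleroma — a synapomorphy uniting that clade.
Only Cyanilis, Glyptoma, and Scleroma show the derived state '1' for serrated mandibles, supporting them as a clade.
fruit dehiscent (derived state '1') is shared by Cyanilis, Glyptoma, Scleroma, and Theroma — a synapomorphy uniting that clade.
All ingroup taxa share the derived state '1' for tarsal claw bifid; it defines the ingroup but does not resolve relationships within it.
sclerotic ring (derived state '1') is unique to Glyptoma (autapomorphy; uninformative for grouping).
elongate rostrum: derived state '1' in Leptoellus only — an autapomorphy, so it tells us nothing about relationships among taxa.
Most parsimonious ingroup topology: ((Theroma,((Scleroma,Glyptoma),Cyanilis)),Leptoellus).
Leptoellus is sister to the clade containing all other ingroup taxa, so it is the earliest-diverging (most basal) ingroup lineage.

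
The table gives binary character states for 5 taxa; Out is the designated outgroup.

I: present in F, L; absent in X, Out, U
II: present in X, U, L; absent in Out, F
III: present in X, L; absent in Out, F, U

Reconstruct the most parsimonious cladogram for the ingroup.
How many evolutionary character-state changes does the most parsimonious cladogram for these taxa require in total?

The outgroup has state 'absent' for every character, so 'present' is the derived state throughout.
I groups F and L, which is incompatible with the clades supported by the remaining characters; treating it as convergent (homoplasy) costs fewer steps than any alternative tree.
Only L, U, and X show the derived state 'present' for II, supporting them as a clade.
Only L and X show the derived state 'present' for III, supporting them as a clade.
Most parsimonious ingroup topology: ((U,(L,X)),F).
Changes per character on this tree: I: 2; II: 1; III: 1.
Total = 4.

4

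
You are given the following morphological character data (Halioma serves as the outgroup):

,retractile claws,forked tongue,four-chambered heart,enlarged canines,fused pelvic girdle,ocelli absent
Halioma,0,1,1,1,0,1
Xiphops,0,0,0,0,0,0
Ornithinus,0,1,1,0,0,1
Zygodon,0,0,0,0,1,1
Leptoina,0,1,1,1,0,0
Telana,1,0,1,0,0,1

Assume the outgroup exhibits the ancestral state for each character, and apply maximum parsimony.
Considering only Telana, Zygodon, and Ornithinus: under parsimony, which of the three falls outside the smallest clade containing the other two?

Character polarity is set by the outgroup: the derived state is whichever differs from the outgroup's state, so for forked tongue, four-chambered heart, enlarged canines, ocelli absent the derived state is '0', and for the remaining characters it is '1'.
retractile claws (derived state '1') is unique to Telana (autapomorphy; uninformative for grouping).
Only Telana, Xiphops, and Zygodon show the derived state '0' for forked tongue, supporting them as a clade.
four-chambered heart: derived state '0' in Xiphops and Zygodon only — synapomorphy for {Xiphops, Zygodon}.
enlarged canines (derived state '0') is shared by Ornithinus, Telana, Xiphops, and Zygodon — a synapomorphy uniting that clade.
fused pelvic girdle (derived state '1') is unique to Zygodon (autapomorphy; uninformative for grouping).
ocelli absent (state '0') occurs in Leptoina and Xiphops but conflicts with the nesting implied by the other characters — most parsimoniously interpreted as homoplasy.
Most parsimonious ingroup topology: (((Telana,(Zygodon,Xiphops)),Ornithinus),Leptoina).
Telana and Zygodon share a more recent common ancestor with each other than either does with Ornithinus, so Ornithinus is the least closely related of the three.

Ornithinus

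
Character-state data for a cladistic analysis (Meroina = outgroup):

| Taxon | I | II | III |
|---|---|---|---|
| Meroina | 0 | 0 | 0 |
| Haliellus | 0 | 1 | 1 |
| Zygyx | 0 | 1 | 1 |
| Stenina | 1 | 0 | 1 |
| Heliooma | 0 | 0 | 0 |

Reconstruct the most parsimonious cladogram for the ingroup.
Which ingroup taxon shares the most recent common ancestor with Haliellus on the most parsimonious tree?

The outgroup has state '0' for every character, so '1' is the derived state throughout.
I: derived state '1' in Stenina only — an autapomorphy, so it tells us nothing about relationships among taxa.
II: derived state '1' in Haliellus and Zygyx only — synapomorphy for {Haliellus, Zygyx}.
III (derived state '1') is shared by Haliellus, Stenina, and Zygyx — a synapomorphy uniting that clade.
Most parsimonious ingroup topology: (((Haliellus,Zygyx),Stenina),Heliooma).
Haliellus and Zygyx form a cherry on this tree, so they are sister taxa.

Zygyx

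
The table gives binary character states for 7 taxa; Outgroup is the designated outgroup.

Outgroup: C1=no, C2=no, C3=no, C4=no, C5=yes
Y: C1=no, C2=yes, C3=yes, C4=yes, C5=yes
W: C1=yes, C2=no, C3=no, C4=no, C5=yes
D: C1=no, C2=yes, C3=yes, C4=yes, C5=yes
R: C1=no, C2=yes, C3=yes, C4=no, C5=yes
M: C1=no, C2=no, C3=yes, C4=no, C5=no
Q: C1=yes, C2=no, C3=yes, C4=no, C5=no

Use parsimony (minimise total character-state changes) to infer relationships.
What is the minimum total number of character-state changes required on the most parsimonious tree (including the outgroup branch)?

Character polarity is set by the outgroup: the derived state is whichever differs from the outgroup's state, so for C5 the derived state is 'no', and for the remaining characters it is 'yes'.
C1 (state 'yes') occurs in Q and W but conflicts with the nesting implied by the other characters — most parsimoniously interpreted as homoplasy.
C2 (derived state 'yes') is shared by D, R, and Y — a synapomorphy uniting that clade.
C3: derived state 'yes' in D, M, Q, R, and Y only — synapomorphy for {D, M, Q, R, Y}.
Only D and Y show the derived state 'yes' for C4, supporting them as a clade.
Only M and Q show the derived state 'no' for C5, supporting them as a clade.
Most parsimonious ingroup topology: ((((Y,D),R),(M,Q)),W).
Changes per character on this tree: C1: 2; C2: 1; C3: 1; C4: 1; C5: 1.
Total = 6.

6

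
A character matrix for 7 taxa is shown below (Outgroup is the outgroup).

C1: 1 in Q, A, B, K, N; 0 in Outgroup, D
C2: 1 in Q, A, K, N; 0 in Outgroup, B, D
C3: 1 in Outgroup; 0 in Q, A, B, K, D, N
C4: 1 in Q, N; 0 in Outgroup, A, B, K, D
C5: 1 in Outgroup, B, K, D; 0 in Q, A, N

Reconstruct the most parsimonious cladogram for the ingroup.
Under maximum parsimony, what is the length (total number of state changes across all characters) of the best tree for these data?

Character polarity is set by the outgroup: the derived state is whichever differs from the outgroup's state, so for C3, C5 the derived state is '0', and for the remaining characters it is '1'.
C1 (derived state '1') is shared by A, B, K, N, and Q — a synapomorphy uniting that clade.
C2: derived state '1' in A, K, N, and Q only — synapomorphy for {A, K, N, Q}.
All ingroup taxa share the derived state '0' for C3; it defines the ingroup but does not resolve relationships within it.
Only N and Q show the derived state '1' for C4, supporting them as a clade.
Only A, N, and Q show the derived state '0' for C5, supporting them as a clade.
Most parsimonious ingroup topology: (((((Q,N),A),K),B),D).
Changes per character on this tree: C1: 1; C2: 1; C3: 1; C4: 1; C5: 1.
Total = 5.

5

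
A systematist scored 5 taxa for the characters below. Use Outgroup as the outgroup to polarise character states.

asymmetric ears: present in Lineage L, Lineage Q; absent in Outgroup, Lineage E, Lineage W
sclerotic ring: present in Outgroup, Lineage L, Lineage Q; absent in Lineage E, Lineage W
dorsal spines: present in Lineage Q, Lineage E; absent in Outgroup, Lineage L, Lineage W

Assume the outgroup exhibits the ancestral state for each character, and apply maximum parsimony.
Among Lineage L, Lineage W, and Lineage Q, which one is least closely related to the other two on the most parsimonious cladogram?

Character polarity is set by the outgroup: the derived state is whichever differs from the outgroup's state, so for sclerotic ring the derived state is 'absent', and for the remaining characters it is 'present'.
Only Lineage L and Lineage Q show the derived state 'present' for asymmetric ears, supporting them as a clade.
Only Lineage E and Lineage W show the derived state 'absent' for sclerotic ring, supporting them as a clade.
dorsal spines (state 'present') occurs in Lineage E and Lineage Q but conflicts with the nesting implied by the other characters — most parsimoniously interpreted as homoplasy.
Most parsimonious ingroup topology: ((Lineage L,Lineage Q),(Lineage E,Lineage W)).
Lineage L and Lineage Q share a more recent common ancestor with each other than either does with Lineage W, so Lineage W is the least closely related of the three.

Lineage W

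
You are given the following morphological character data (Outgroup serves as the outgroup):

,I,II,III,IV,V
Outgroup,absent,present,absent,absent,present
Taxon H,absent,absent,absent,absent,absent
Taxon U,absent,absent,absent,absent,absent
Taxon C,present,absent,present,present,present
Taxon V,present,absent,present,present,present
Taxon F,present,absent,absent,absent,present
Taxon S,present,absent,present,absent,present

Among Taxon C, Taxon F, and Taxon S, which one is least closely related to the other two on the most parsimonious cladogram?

Character polarity is set by the outgroup: the derived state is whichever differs from the outgroup's state, so for II, V the derived state is 'absent', and for the remaining characters it is 'present'.
I: derived state 'present' in Taxon C, Taxon F, Taxon S, and Taxon V only — synapomorphy for {Taxon C, Taxon F, Taxon S, Taxon V}.
II (derived state 'absent') is shared by all ingroup taxa — unites the whole ingroup.
Only Taxon C, Taxon S, and Taxon V show the derived state 'present' for III, supporting them as a clade.
IV (derived state 'present') is shared by Taxon C and Taxon V — a synapomorphy uniting that clade.
Only Taxon H and Taxon U show the derived state 'absent' for V, supporting them as a clade.
Most parsimonious ingroup topology: ((Taxon H,Taxon U),(((Taxon C,Taxon V),Taxon S),Taxon F)).
Taxon S and Taxon C share a more recent common ancestor with each other than either does with Taxon F, so Taxon F is the least closely related of the three.

Taxon F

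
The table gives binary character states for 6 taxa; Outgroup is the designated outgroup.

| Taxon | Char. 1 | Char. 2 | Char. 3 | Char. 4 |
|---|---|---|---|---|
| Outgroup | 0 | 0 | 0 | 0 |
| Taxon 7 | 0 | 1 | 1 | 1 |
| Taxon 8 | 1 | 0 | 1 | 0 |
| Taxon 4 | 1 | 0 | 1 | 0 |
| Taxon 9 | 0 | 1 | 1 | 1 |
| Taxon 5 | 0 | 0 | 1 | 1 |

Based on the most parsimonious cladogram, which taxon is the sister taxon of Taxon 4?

Taxon 8

The outgroup has state '0' for every character, so '1' is the derived state throughout.
Only Taxon 4 and Taxon 8 show the derived state '1' for Char. 1, supporting them as a clade.
Char. 2: derived state '1' in Taxon 7 and Taxon 9 only — synapomorphy for {Taxon 7, Taxon 9}.
Char. 3 (derived state '1') is shared by all ingroup taxa — unites the whole ingroup.
Char. 4 (derived state '1') is shared by Taxon 5, Taxon 7, and Taxon 9 — a synapomorphy uniting that clade.
Most parsimonious ingroup topology: (((Taxon 7,Taxon 9),Taxon 5),(Taxon 8,Taxon 4)).
Taxon 4 and Taxon 8 form a cherry on this tree, so they are sister taxa.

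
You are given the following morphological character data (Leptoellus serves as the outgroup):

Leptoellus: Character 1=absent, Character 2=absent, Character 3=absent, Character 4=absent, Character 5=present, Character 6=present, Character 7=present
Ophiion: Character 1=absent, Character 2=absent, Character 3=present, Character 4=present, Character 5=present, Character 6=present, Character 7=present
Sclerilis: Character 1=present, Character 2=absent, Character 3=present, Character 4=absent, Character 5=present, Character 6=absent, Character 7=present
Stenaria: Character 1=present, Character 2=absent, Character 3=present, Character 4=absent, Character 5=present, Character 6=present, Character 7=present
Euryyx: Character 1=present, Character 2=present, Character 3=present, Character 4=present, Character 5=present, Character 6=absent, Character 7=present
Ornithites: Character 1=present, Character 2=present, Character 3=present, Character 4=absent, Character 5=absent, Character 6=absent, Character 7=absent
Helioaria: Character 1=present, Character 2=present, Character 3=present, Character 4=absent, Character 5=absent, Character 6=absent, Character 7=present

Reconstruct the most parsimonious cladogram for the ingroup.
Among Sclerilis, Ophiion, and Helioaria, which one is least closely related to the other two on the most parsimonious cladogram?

Character polarity is set by the outgroup: the derived state is whichever differs from the outgroup's state, so for Character 5, Character 6, Character 7 the derived state is 'absent', and for the remaining characters it is 'present'.
Character 1: derived state 'present' in Euryyx, Helioaria, Ornithites, Sclerilis, and Stenaria only — synapomorphy for {Euryyx, Helioaria, Ornithites, Sclerilis, Stenaria}.
Only Euryyx, Helioaria, and Ornithites show the derived state 'present' for Character 2, supporting them as a clade.
Character 3 (derived state 'present') is shared by all ingroup taxa — unites the whole ingroup.
Character 4 groups Euryyx and Ophiion, which is incompatible with the clades supported by the remaining characters; treating it as convergent (homoplasy) costs fewer steps than any alternative tree.
Only Helioaria and Ornithites show the derived state 'absent' for Character 5, supporting them as a clade.
Character 6: derived state 'absent' in Euryyx, Helioaria, Ornithites, and Sclerilis only — synapomorphy for {Euryyx, Helioaria, Ornithites, Sclerilis}.
Character 7: derived state 'absent' in Ornithites only — an autapomorphy, so it tells us nothing about relationships among taxa.
Most parsimonious ingroup topology: (Ophiion,((Sclerilis,(Euryyx,(Ornithites,Helioaria))),Stenaria)).
Sclerilis and Helioaria share a more recent common ancestor with each other than either does with Ophiion, so Ophiion is the least closely related of the three.

Ophiion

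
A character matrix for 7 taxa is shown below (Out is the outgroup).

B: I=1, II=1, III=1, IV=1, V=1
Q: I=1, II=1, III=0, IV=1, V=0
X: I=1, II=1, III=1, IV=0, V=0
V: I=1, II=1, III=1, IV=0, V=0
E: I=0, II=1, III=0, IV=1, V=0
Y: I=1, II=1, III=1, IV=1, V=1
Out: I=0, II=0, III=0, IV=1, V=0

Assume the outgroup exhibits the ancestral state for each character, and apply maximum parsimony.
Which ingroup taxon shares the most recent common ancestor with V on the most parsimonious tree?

X

Character polarity is set by the outgroup: the derived state is whichever differs from the outgroup's state, so for IV the derived state is '0', and for the remaining characters it is '1'.
I (derived state '1') is shared by B, Q, V, X, and Y — a synapomorphy uniting that clade.
II (derived state '1') is shared by all ingroup taxa — unites the whole ingroup.
Only B, V, X, and Y show the derived state '1' for III, supporting them as a clade.
IV: derived state '0' in V and X only — synapomorphy for {V, X}.
Only B and Y show the derived state '1' for V, supporting them as a clade.
Most parsimonious ingroup topology: (E,(Q,((X,V),(B,Y)))).
V and X form a cherry on this tree, so they are sister taxa.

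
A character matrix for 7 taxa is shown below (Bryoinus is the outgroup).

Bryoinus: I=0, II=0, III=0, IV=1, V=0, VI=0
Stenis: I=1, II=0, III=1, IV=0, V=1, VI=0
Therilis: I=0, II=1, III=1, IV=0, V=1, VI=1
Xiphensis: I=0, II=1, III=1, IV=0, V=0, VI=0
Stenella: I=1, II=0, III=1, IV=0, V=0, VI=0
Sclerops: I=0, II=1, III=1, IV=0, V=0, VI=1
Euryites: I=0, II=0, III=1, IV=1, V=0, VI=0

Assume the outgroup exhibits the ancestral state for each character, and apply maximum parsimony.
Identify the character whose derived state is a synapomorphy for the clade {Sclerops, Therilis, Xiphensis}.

Character polarity is set by the outgroup: the derived state is whichever differs from the outgroup's state, so for IV the derived state is '0', and for the remaining characters it is '1'.
Only Stenella and Stenis show the derived state '1' for I, supporting them as a clade.
II: derived state '1' in Sclerops, Therilis, and Xiphensis only — synapomorphy for {Sclerops, Therilis, Xiphensis}.
All ingroup taxa share the derived state '1' for III; it defines the ingroup but does not resolve relationships within it.
Only Sclerops, Stenella, Stenis, Therilis, and Xiphensis show the derived state '0' for IV, supporting them as a clade.
V groups Stenis and Therilis, which is incompatible with the clades supported by the remaining characters; treating it as convergent (homoplasy) costs fewer steps than any alternative tree.
VI (derived state '1') is shared by Sclerops and Therilis — a synapomorphy uniting that clade.
Most parsimonious ingroup topology: (((Stenis,Stenella),((Therilis,Sclerops),Xiphensis)),Euryites).
The clade {Sclerops, Therilis, Xiphensis} is supported by II: its derived state '1' occurs in exactly those taxa and in no other taxon (including the outgroup).

II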